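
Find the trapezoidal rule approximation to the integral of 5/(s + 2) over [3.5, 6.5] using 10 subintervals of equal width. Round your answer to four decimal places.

2.1773

Δs = (6.5 − 3.5)/10 = 0.3.
f(3.5) = 10/11, f(3.8) = 25/29, f(4.1) = 50/61, f(4.4) = 0.78125, f(4.7) = 50/67, f(5) = 5/7, f(5.3) = 50/73, f(5.6) = 25/38, f(5.9) = 50/79, f(6.2) = 25/41, f(6.5) = 10/17.
T_10 = (Δs/2)·[f(s_0) + 2f(s_1) + ... + 2f(s_{9}) + f(s_10)].
Sum ≈ 2.1773.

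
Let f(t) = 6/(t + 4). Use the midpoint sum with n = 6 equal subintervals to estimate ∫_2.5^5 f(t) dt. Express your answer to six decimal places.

Δt = (5 − 2.5)/6 = 5/12.
Midpoints: 65/24, 3.125, 85/24, 95/24, 4.375, 115/24.
f(65/24) = 144/161, f(3.125) = 16/19, f(85/24) = 144/181, f(95/24) = 144/191, f(4.375) = 48/67, f(115/24) = 144/211.
Sum = Δt · [f(65/24) + f(3.125) + f(85/24) + ...].
Sum ≈ 1.952043.

1.952043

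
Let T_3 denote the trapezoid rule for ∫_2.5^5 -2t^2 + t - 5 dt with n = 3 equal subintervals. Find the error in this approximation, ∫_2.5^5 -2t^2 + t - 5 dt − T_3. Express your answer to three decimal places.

0.579

Exact integral: ∫_2.5^5 f(t) dt ≈ -76.04167.
T_3 ≈ -76.62037.
Error ≈ -76.04167 − (-76.62037) ≈ 0.579.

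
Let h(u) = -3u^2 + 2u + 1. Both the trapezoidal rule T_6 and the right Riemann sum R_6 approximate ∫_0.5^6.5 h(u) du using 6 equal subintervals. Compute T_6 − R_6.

57

T_6 = -229.5.
R_6 = -286.5.
T_6 − R_6 = 57.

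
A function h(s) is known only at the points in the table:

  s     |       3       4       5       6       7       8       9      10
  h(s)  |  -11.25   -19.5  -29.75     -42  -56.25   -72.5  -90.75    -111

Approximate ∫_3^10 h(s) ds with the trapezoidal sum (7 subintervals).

-371.875

Δs = 1.
T_7 = (1/2)·[(-11.25) + 2·(-19.5) + 2·(-29.75) + 2·(-42) + 2·(-56.25) + 2·(-72.5) + 2·(-90.75) + (-111)] = -371.875.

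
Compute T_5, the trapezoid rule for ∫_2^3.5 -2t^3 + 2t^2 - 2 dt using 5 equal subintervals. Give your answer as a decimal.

-47.1075

Δt = (3.5 − 2)/5 = 0.3.
f(2) = -10, f(2.3) = -15.754, f(2.6) = -23.632, f(2.9) = -33.958, f(3.2) = -47.056, f(3.5) = -63.25.
T_5 = (Δt/2)·[f(t_0) + 2f(t_1) + ... + 2f(t_{4}) + f(t_5)].
Sum = -47.1075.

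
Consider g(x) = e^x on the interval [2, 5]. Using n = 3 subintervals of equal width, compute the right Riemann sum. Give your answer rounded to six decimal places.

Δx = (5 − 2)/3 = 1.
Right endpoints: 3, 4, 5.
g(3) ≈ 20.085537, g(4) ≈ 54.598150, g(5) ≈ 148.413159.
Sum = Δx · [g(3) + g(4) + g(5)].
Sum ≈ 223.096846.

223.096846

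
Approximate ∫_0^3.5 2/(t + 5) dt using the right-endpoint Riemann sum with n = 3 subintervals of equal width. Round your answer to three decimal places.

Δt = (3.5 − 0)/3 = 7/6.
Right endpoints: 7/6, 7/3, 3.5.
f(7/6) = 12/37, f(7/3) = 3/11, f(3.5) = 4/17.
Sum = Δt · [f(7/6) + f(7/3) + f(3.5)].
Sum ≈ 0.971.

0.971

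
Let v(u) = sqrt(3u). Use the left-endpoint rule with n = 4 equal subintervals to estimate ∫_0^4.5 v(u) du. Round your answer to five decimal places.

Δu = (4.5 − 0)/4 = 1.125.
Left endpoints: 0, 1.125, 2.25, 3.375.
v(0) ≈ 0.00000, v(1.125) ≈ 1.83712, v(2.25) ≈ 2.59808, v(3.375) ≈ 3.18198.
Sum = Δu · [v(0) + v(1.125) + v(2.25) + v(3.375)].
Sum ≈ 8.56932.

8.56932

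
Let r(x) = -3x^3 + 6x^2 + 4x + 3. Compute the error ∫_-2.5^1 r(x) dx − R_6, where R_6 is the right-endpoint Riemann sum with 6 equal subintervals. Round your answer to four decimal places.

Exact integral: ∫_-2.5^1 r(x) dx = 61.796875.
R_6 ≈ 44.676649.
Error ≈ 61.796875 − 44.676649 ≈ 17.1202.

17.1202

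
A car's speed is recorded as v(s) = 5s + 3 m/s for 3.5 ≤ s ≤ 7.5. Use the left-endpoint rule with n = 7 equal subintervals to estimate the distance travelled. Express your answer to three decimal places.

116.286

Δs = (7.5 − 3.5)/7 = 4/7.
Left endpoints: 3.5, 57/14, 65/14, 73/14, 81/14, 89/14, 97/14.
v(3.5) = 20.5, v(57/14) = 327/14, v(65/14) = 367/14, v(73/14) = 407/14, v(81/14) = 447/14, v(89/14) = 487/14, v(97/14) = 527/14.
Sum = Δs · [v(3.5) + v(57/14) + v(65/14) + ...].
Sum ≈ 116.286.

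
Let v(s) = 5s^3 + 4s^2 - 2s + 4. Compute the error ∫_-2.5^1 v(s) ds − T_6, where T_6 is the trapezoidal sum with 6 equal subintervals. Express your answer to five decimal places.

Exact integral: ∫_-2.5^1 v(s) ds ≈ -6.1614583.
T_6 ≈ -7.6005498.
Error ≈ -6.1614583 − (-7.6005498) ≈ 1.43909.

1.43909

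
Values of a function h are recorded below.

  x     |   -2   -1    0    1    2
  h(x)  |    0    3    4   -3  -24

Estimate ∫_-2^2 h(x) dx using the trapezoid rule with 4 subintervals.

Δx = 1.
T_4 = (1/2)·[0 + 2·3 + 2·4 + 2·(-3) + (-24)] = -8.

-8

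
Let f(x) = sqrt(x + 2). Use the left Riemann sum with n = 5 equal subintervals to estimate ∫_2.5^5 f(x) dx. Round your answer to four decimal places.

5.8508

Δx = (5 − 2.5)/5 = 0.5.
Left endpoints: 2.5, 3, 3.5, 4, 4.5.
f(2.5) ≈ 2.1213, f(3) ≈ 2.2361, f(3.5) ≈ 2.3452, f(4) ≈ 2.4495, f(4.5) ≈ 2.5495.
Sum = Δx · [f(2.5) + f(3) + f(3.5) + f(4) + f(4.5)].
Sum ≈ 5.8508.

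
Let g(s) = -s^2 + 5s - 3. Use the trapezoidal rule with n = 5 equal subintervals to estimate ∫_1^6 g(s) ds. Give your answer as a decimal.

Δs = (6 − 1)/5 = 1.
g(1) = 1, g(2) = 3, g(3) = 3, g(4) = 1, g(5) = -3, g(6) = -9.
T_5 = (Δs/2)·[g(s_0) + 2g(s_1) + ... + 2g(s_{4}) + g(s_5)].
Sum = 0.

0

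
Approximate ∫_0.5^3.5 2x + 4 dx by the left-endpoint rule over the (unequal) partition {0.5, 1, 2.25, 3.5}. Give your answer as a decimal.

Subinterval widths: 0.5, 1.25, 1.25.
Left endpoints: 0.5, 1, 2.25.
f(0.5) = 5, f(1) = 6, f(2.25) = 8.5.
Sum = Σ Δx_i · f(x_i).
Sum = 20.625.

20.625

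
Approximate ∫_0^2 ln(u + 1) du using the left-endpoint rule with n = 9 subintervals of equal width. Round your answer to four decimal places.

Δu = (2 − 0)/9 = 2/9.
Left endpoints: 0, 2/9, 4/9, 2/3, 8/9, 10/9, 4/3, 14/9, 16/9.
f(0) ≈ 0.0000, f(2/9) ≈ 0.2007, f(4/9) ≈ 0.3677, f(2/3) ≈ 0.5108, f(8/9) ≈ 0.6360, f(10/9) ≈ 0.7472, f(4/3) ≈ 0.8473, f(14/9) ≈ 0.9383, f(16/9) ≈ 1.0217.
Sum = Δu · [f(0) + f(2/9) + f(4/9) + ...].
Sum ≈ 1.1710.

1.1710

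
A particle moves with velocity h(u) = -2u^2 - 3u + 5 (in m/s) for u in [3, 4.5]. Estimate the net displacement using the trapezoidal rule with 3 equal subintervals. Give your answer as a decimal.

-52.25

Δu = (4.5 − 3)/3 = 0.5.
h(3) = -22, h(3.5) = -30, h(4) = -39, h(4.5) = -49.
T_3 = (Δu/2)·[h(u_0) + 2h(u_1) + 2h(u_2) + h(u_3)].
Sum = -52.25.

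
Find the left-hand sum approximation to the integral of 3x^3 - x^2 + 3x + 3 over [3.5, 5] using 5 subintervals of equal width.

317.5725

Δx = (5 − 3.5)/5 = 0.3.
Left endpoints: 3.5, 3.8, 4.1, 4.4, 4.7.
f(3.5) = 129.875, f(3.8) = 164.576, f(4.1) = 205.253, f(4.4) = 252.392, f(4.7) = 306.479.
Sum = Δx · [f(3.5) + f(3.8) + f(4.1) + f(4.4) + f(4.7)].
Sum = 317.5725.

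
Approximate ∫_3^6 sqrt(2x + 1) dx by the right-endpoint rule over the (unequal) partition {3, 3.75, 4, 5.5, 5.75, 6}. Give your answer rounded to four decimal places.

9.9180

Subinterval widths: 0.75, 0.25, 1.5, 0.25, 0.25.
Right endpoints: 3.75, 4, 5.5, 5.75, 6.
f(3.75) ≈ 2.9155, f(4) ≈ 3.0000, f(5.5) ≈ 3.4641, f(5.75) ≈ 3.5355, f(6) ≈ 3.6056.
Sum = Σ Δx_i · f(x_i).
Sum ≈ 9.9180.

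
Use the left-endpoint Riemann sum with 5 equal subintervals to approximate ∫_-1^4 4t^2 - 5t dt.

35

Δt = (4 − (-1))/5 = 1.
Left endpoints: -1, 0, 1, 2, 3.
f(-1) = 9, f(0) = 0, f(1) = -1, f(2) = 6, f(3) = 21.
Sum = Δt · [f(-1) + f(0) + f(1) + f(2) + f(3)].
Sum = 35.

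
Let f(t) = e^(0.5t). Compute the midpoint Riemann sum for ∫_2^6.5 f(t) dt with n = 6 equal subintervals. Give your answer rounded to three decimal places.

Δt = (6.5 − 2)/6 = 0.75.
Midpoints: 2.375, 3.125, 3.875, 4.625, 5.375, 6.125.
f(2.375) ≈ 3.279, f(3.125) ≈ 4.771, f(3.875) ≈ 6.941, f(4.625) ≈ 10.100, f(5.375) ≈ 14.695, f(6.125) ≈ 21.381.
Sum = Δt · [f(2.375) + f(3.125) + f(3.875) + ...].
Sum ≈ 45.875.

45.875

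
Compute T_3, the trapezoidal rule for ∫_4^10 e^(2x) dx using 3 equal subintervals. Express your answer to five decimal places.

Δx = (10 − 4)/3 = 2.
f(4) ≈ 2980.95799, f(6) ≈ 162754.79142, f(8) ≈ 8886110.52051, f(10) ≈ 485165195.40979.
T_3 = (Δx/2)·[f(x_0) + 2f(x_1) + 2f(x_2) + f(x_3)].
Sum ≈ 503265906.99163.

503265906.99163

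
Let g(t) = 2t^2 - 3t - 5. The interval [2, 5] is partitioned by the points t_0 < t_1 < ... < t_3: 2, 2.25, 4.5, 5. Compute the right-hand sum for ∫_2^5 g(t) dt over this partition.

64.09375

Subinterval widths: 0.25, 2.25, 0.5.
Right endpoints: 2.25, 4.5, 5.
g(2.25) = -1.625, g(4.5) = 22, g(5) = 30.
Sum = Σ Δt_i · g(t_i).
Sum = 64.09375.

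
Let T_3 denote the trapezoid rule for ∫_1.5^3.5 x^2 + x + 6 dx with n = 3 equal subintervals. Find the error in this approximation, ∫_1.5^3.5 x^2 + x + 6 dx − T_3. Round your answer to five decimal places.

Exact integral: ∫_1.5^3.5 f(x) dx ≈ 30.1666667.
T_3 ≈ 30.3148148.
Error ≈ 30.1666667 − 30.3148148 ≈ -0.14815.

-0.14815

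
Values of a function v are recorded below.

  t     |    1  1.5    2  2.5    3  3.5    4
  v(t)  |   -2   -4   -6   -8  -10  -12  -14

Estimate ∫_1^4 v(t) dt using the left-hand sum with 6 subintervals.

Δt = 0.5.
Sum = 0.5·[(-2) + (-4) + (-6) + (-8) + (-10) + (-12)] = -21.

-21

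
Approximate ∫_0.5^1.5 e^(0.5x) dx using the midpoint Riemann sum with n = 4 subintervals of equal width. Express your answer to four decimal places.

1.6649

Δx = (1.5 − 0.5)/4 = 0.25.
Midpoints: 0.625, 0.875, 1.125, 1.375.
f(0.625) ≈ 1.3668, f(0.875) ≈ 1.5488, f(1.125) ≈ 1.7551, f(1.375) ≈ 1.9887.
Sum = Δx · [f(0.625) + f(0.875) + f(1.125) + f(1.375)].
Sum ≈ 1.6649.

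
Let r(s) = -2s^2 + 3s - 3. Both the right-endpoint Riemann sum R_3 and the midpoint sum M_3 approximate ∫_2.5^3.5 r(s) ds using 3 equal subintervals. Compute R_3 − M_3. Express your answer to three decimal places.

R_3 ≈ -13.70370.
M_3 ≈ -12.14815.
R_3 − M_3 ≈ -1.556.

-1.556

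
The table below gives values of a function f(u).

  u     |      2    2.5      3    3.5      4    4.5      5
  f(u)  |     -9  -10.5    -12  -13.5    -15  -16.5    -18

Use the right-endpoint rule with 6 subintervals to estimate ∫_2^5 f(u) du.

Δu = 0.5.
Sum = 0.5·[(-10.5) + (-12) + (-13.5) + (-15) + (-16.5) + (-18)] = -42.75.

-42.75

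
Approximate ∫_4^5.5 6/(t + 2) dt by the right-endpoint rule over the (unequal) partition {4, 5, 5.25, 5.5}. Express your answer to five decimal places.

Subinterval widths: 1, 0.25, 0.25.
Right endpoints: 5, 5.25, 5.5.
f(5) = 6/7, f(5.25) = 24/29, f(5.5) = 0.8.
Sum = Σ Δt_i · f(t_i).
Sum ≈ 1.26404.

1.26404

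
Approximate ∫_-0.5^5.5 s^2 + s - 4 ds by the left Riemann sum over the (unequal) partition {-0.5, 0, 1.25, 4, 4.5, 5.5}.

18.359375

Subinterval widths: 0.5, 1.25, 2.75, 0.5, 1.
Left endpoints: -0.5, 0, 1.25, 4, 4.5.
f(-0.5) = -4.25, f(0) = -4, f(1.25) = -1.1875, f(4) = 16, f(4.5) = 20.75.
Sum = Σ Δs_i · f(s_i).
Sum = 18.359375.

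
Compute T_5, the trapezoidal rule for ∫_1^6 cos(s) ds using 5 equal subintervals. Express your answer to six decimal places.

-1.025884

Δs = (6 − 1)/5 = 1.
f(1) ≈ 0.540302, f(2) ≈ -0.416147, f(3) ≈ -0.989992, f(4) ≈ -0.653644, f(5) ≈ 0.283662, f(6) ≈ 0.960170.
T_5 = (Δs/2)·[f(s_0) + 2f(s_1) + ... + 2f(s_{4}) + f(s_5)].
Sum ≈ -1.025884.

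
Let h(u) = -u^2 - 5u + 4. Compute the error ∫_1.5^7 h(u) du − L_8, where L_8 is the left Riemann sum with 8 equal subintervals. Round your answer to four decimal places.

-25.0902

Exact integral: ∫_1.5^7 h(u) du ≈ -208.083333.
L_8 ≈ -182.993164.
Error ≈ -208.083333 − (-182.993164) ≈ -25.0902.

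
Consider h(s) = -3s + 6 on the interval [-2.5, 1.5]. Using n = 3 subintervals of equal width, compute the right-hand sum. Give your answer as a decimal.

Δs = (1.5 − (-2.5))/3 = 4/3.
Right endpoints: -7/6, 1/6, 1.5.
h(-7/6) = 9.5, h(1/6) = 5.5, h(1.5) = 1.5.
Sum = Δs · [h(-7/6) + h(1/6) + h(1.5)].
Sum = 22.

22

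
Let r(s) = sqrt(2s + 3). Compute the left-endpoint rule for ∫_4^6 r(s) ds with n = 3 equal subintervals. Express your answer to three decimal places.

7.017

Δs = (6 − 4)/3 = 2/3.
Left endpoints: 4, 14/3, 16/3.
r(4) ≈ 3.317, r(14/3) ≈ 3.512, r(16/3) ≈ 3.697.
Sum = Δs · [r(4) + r(14/3) + r(16/3)].
Sum ≈ 7.017.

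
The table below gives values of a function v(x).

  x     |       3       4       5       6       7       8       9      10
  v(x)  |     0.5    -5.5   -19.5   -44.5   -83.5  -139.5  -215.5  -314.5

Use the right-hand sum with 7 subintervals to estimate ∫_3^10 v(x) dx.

-822.5

Δx = 1.
Sum = 1·[(-5.5) + (-19.5) + (-44.5) + (-83.5) + (-139.5) + (-215.5) + (-314.5)] = -822.5.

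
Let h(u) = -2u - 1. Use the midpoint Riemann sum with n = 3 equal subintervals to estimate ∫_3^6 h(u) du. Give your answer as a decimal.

Δu = (6 − 3)/3 = 1.
Midpoints: 3.5, 4.5, 5.5.
h(3.5) = -8, h(4.5) = -10, h(5.5) = -12.
Sum = Δu · [h(3.5) + h(4.5) + h(5.5)].
Sum = -30.

-30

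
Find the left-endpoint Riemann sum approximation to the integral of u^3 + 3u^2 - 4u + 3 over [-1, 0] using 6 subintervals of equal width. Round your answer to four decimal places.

6.2569

Δu = (0 − (-1))/6 = 1/6.
Left endpoints: -1, -5/6, -2/3, -0.5, -1/3, -1/6.
f(-1) = 9, f(-5/6) = 1693/216, f(-2/3) = 181/27, f(-0.5) = 5.625, f(-1/3) = 125/27, f(-1/6) = 809/216.
Sum = Δu · [f(-1) + f(-5/6) + f(-2/3) + ...].
Sum ≈ 6.2569.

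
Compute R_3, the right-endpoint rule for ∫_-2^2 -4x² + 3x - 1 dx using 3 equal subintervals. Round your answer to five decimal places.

Δx = (2 − (-2))/3 = 4/3.
Right endpoints: -2/3, 2/3, 2.
f(-2/3) = -43/9, f(2/3) = -7/9, f(2) = -11.
Sum = Δx · [f(-2/3) + f(2/3) + f(2)].
Sum ≈ -22.07407.

-22.07407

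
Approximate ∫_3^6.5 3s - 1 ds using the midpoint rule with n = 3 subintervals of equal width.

46.375

Δs = (6.5 − 3)/3 = 7/6.
Midpoints: 43/12, 4.75, 71/12.
f(43/12) = 9.75, f(4.75) = 13.25, f(71/12) = 16.75.
Sum = Δs · [f(43/12) + f(4.75) + f(71/12)].
Sum = 46.375.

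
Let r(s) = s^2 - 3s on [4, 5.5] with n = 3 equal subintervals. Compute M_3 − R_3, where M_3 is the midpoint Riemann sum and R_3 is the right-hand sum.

-2.53125

M_3 = 12.71875.
R_3 = 15.25.
M_3 − R_3 = -2.53125.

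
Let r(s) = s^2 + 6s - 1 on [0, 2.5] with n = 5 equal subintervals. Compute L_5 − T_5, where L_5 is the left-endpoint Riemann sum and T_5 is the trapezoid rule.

-5.3125

L_5 = 16.25.
T_5 = 21.5625.
L_5 − T_5 = -5.3125.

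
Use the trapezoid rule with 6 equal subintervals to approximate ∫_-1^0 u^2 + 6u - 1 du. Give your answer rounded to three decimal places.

Δu = (0 − (-1))/6 = 1/6.
f(-1) = -6, f(-5/6) = -191/36, f(-2/3) = -41/9, f(-0.5) = -3.75, f(-1/3) = -26/9, f(-1/6) = -71/36, f(0) = -1.
T_6 = (Δu/2)·[f(u_0) + 2f(u_1) + ... + 2f(u_{5}) + f(u_6)].
Sum ≈ -3.662.

-3.662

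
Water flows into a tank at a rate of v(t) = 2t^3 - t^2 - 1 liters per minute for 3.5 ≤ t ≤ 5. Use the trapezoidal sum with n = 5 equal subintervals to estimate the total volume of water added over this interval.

Δt = (5 − 3.5)/5 = 0.3.
v(3.5) = 72.5, v(3.8) = 94.304, v(4.1) = 120.032, v(4.4) = 150.008, v(4.7) = 184.556, v(5) = 224.
T_5 = (Δt/2)·[v(t_0) + 2v(t_1) + ... + 2v(t_{4}) + v(t_5)].
Sum = 209.145.

209.145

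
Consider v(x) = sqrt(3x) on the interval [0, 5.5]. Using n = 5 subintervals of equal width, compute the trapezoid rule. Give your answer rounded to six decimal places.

14.515879

Δx = (5.5 − 0)/5 = 1.1.
v(0) ≈ 0.000000, v(1.1) ≈ 1.816590, v(2.2) ≈ 2.569047, v(3.3) ≈ 3.146427, v(4.4) ≈ 3.633180, v(5.5) ≈ 4.062019.
T_5 = (Δx/2)·[v(x_0) + 2v(x_1) + ... + 2v(x_{4}) + v(x_5)].
Sum ≈ 14.515879.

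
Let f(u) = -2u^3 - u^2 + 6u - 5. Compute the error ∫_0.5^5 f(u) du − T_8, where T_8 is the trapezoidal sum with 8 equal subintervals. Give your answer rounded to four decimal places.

4.1528

Exact integral: ∫_0.5^5 f(u) du = -302.34375.
T_8 ≈ -306.496582.
Error ≈ -302.34375 − (-306.496582) ≈ 4.1528.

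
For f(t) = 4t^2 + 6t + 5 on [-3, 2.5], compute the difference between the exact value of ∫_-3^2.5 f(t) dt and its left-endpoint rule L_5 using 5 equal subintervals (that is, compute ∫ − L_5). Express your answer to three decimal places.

7.663

Exact integral: ∫_-3^2.5 f(t) dt ≈ 76.08333.
L_5 = 68.42.
Error ≈ 76.08333 − 68.42 ≈ 7.663.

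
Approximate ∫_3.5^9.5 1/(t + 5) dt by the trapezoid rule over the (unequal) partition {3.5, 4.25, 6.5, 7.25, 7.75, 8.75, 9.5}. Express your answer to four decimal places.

Subinterval widths: 0.75, 2.25, 0.75, 0.5, 1, 0.75.
f(3.5) = 2/17, f(4.25) = 4/37, f(6.5) = 2/23, f(7.25) = 4/49, f(7.75) = 4/51, f(8.75) = 4/55, f(9.5) = 2/29.
On each subinterval the trapezoid contributes (Δt_i/2)·[f(t_{i-1}) + f(t_i)].
Sum ≈ 0.5361.

0.5361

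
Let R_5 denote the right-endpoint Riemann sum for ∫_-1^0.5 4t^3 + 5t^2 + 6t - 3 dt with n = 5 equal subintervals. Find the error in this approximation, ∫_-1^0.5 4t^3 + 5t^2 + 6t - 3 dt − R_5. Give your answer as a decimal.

-1.5075

Exact integral: ∫_-1^0.5 f(t) dt = -5.8125.
R_5 = -4.305.
Error = -5.8125 − (-4.305) = -1.5075.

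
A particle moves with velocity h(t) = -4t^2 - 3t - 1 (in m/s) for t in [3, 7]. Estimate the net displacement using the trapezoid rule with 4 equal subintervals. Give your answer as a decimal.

-488

Δt = (7 − 3)/4 = 1.
h(3) = -46, h(4) = -77, h(5) = -116, h(6) = -163, h(7) = -218.
T_4 = (Δt/2)·[h(t_0) + 2h(t_1) + 2h(t_2) + 2h(t_3) + h(t_4)].
Sum = -488.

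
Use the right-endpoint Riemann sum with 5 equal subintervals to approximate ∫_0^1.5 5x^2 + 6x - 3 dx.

Δx = (1.5 − 0)/5 = 0.3.
Right endpoints: 0.3, 0.6, 0.9, 1.2, 1.5.
f(0.3) = -0.75, f(0.6) = 2.4, f(0.9) = 6.45, f(1.2) = 11.4, f(1.5) = 17.25.
Sum = Δx · [f(0.3) + f(0.6) + f(0.9) + f(1.2) + f(1.5)].
Sum = 11.025.

11.025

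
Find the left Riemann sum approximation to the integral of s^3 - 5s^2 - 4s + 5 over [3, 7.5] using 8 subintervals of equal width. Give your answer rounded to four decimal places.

3.6409

Δs = (7.5 − 3)/8 = 0.5625.
Left endpoints: 3, 3.5625, 4.125, 4.6875, 5.25, 5.8125, 6.375, 6.9375.
f(3) = -25, f(3.5625) = -112615/4096, f(4.125) = -13511/512, f(4.6875) = -84445/4096, f(5.25) = -9.109375, f(5.8125) = 37685/4096, f(6.375) = 18115/512, f(6.9375) = 288767/4096.
Sum = Δs · [f(3) + f(3.5625) + f(4.125) + ...].
Sum ≈ 3.6409.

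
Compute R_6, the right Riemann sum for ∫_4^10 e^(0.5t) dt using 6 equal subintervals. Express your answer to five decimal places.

358.41192

Δt = (10 − 4)/6 = 1.
Right endpoints: 5, 6, 7, 8, 9, 10.
f(5) ≈ 12.18249, f(6) ≈ 20.08554, f(7) ≈ 33.11545, f(8) ≈ 54.59815, f(9) ≈ 90.01713, f(10) ≈ 148.41316.
Sum = Δt · [f(5) + f(6) + f(7) + ...].
Sum ≈ 358.41192.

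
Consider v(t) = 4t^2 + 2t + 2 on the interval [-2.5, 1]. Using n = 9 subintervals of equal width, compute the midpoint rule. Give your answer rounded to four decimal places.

23.7402

Δt = (1 − (-2.5))/9 = 7/18.
Midpoints: -83/36, -23/12, -55/36, -41/36, -0.75, -13/36, 1/36, 5/12, 29/36.
v(-83/36) = 6043/324, v(-23/12) = 463/36, v(-55/36) = 2683/324, v(-41/36) = 1591/324, v(-0.75) = 2.75, v(-13/36) = 583/324, v(1/36) = 667/324, v(5/12) = 127/36, v(29/36) = 2011/324.
Sum = Δt · [v(-83/36) + v(-23/12) + v(-55/36) + ...].
Sum ≈ 23.7402.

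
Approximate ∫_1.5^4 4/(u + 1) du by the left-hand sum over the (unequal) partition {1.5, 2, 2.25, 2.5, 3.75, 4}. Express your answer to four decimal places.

3.0801

Subinterval widths: 0.5, 0.25, 0.25, 1.25, 0.25.
Left endpoints: 1.5, 2, 2.25, 2.5, 3.75.
f(1.5) = 1.6, f(2) = 4/3, f(2.25) = 16/13, f(2.5) = 8/7, f(3.75) = 16/19.
Sum = Σ Δu_i · f(u_i).
Sum ≈ 3.0801.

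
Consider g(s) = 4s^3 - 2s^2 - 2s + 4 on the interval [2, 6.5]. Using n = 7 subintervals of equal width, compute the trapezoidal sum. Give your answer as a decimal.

1586.25

Δs = (6.5 − 2)/7 = 9/14.
g(2) = 24, g(37/14) = 20094/343, g(23/7) = 40380/343, g(55/14) = 71277/343, g(32/7) = 114972/343, g(73/14) = 173652/343, g(41/7) = 249504/343, g(6.5) = 1005.
T_7 = (Δs/2)·[g(s_0) + 2g(s_1) + ... + 2g(s_{6}) + g(s_7)].
Sum = 1586.25.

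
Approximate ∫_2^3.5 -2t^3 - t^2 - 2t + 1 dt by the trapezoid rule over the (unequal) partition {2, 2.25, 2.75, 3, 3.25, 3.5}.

Subinterval widths: 0.25, 0.5, 0.25, 0.25, 0.25.
f(2) = -23, f(2.25) = -31.34375, f(2.75) = -53.65625, f(3) = -68, f(3.25) = -84.71875, f(3.5) = -104.
On each subinterval the trapezoid contributes (Δt_i/2)·[f(t_{i-1}) + f(t_i)].
Sum = -85.9296875.

-85.9296875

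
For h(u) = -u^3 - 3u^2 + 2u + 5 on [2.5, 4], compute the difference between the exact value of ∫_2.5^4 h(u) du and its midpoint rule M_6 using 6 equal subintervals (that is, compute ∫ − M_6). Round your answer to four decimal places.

Exact integral: ∫_2.5^4 h(u) du = -85.359375.
M_6 ≈ -85.259766.
Error ≈ -85.359375 − (-85.259766) ≈ -0.0996.

-0.0996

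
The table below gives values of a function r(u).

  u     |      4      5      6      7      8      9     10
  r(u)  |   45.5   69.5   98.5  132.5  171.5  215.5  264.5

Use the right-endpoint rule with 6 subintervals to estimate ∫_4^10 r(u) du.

952

Δu = 1.
Sum = 1·[69.5 + 98.5 + 132.5 + 171.5 + 215.5 + 264.5] = 952.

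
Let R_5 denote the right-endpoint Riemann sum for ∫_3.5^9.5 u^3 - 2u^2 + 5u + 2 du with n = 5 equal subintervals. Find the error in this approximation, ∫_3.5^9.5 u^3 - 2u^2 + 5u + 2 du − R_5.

Exact integral: ∫_3.5^9.5 f(u) du = 1662.75.
R_5 = 2101.05.
Error = 1662.75 − 2101.05 = -438.3.

-438.3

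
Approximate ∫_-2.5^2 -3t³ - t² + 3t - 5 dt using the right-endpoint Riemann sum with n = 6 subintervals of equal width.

-36.59765625

Δt = (2 − (-2.5))/6 = 0.75.
Right endpoints: -1.75, -1, -0.25, 0.5, 1.25, 2.
f(-1.75) = 2.765625, f(-1) = -6, f(-0.25) = -5.765625, f(0.5) = -4.125, f(1.25) = -8.671875, f(2) = -27.
Sum = Δt · [f(-1.75) + f(-1) + f(-0.25) + ...].
Sum = -36.59765625.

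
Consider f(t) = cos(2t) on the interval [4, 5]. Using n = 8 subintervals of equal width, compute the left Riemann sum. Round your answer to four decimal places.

-0.7193

Δt = (5 − 4)/8 = 0.125.
Left endpoints: 4, 4.125, 4.25, 4.375, 4.5, 4.625, 4.75, 4.875.
f(4) ≈ -0.1455, f(4.125) ≈ -0.3857, f(4.25) ≈ -0.6020, f(4.375) ≈ -0.7808, f(4.5) ≈ -0.9111, f(4.625) ≈ -0.9848, f(4.75) ≈ -0.9972, f(4.875) ≈ -0.9476.
Sum = Δt · [f(4) + f(4.125) + f(4.25) + ...].
Sum ≈ -0.7193.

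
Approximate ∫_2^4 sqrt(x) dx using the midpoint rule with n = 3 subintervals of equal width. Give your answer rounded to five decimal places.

3.44962

Δx = (4 − 2)/3 = 2/3.
Midpoints: 7/3, 3, 11/3.
f(7/3) ≈ 1.52753, f(3) ≈ 1.73205, f(11/3) ≈ 1.91485.
Sum = Δx · [f(7/3) + f(3) + f(11/3)].
Sum ≈ 3.44962.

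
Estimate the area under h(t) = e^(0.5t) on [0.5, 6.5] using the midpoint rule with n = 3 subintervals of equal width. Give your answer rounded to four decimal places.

Δt = (6.5 − 0.5)/3 = 2.
Midpoints: 1.5, 3.5, 5.5.
h(1.5) ≈ 2.1170, h(3.5) ≈ 5.7546, h(5.5) ≈ 15.6426.
Sum = Δt · [h(1.5) + h(3.5) + h(5.5)].
Sum ≈ 47.0285.

47.0285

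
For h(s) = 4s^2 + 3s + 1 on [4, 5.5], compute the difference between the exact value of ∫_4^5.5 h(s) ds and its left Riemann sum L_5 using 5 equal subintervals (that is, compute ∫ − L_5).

Exact integral: ∫_4^5.5 h(s) ds = 159.375.
L_5 = 150.24.
Error = 159.375 − 150.24 = 9.135.

9.135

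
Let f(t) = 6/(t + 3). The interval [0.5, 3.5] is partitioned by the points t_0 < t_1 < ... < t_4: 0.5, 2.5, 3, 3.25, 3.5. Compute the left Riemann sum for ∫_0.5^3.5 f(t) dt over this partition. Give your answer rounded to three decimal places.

Subinterval widths: 2, 0.5, 0.25, 0.25.
Left endpoints: 0.5, 2.5, 3, 3.25.
f(0.5) = 12/7, f(2.5) = 12/11, f(3) = 1, f(3.25) = 0.96.
Sum = Σ Δt_i · f(t_i).
Sum ≈ 4.464.

4.464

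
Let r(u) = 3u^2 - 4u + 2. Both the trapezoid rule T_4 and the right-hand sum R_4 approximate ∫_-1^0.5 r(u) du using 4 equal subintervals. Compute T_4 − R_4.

1.546875

T_4 = 5.73046875.
R_4 = 4.18359375.
T_4 − R_4 = 1.546875.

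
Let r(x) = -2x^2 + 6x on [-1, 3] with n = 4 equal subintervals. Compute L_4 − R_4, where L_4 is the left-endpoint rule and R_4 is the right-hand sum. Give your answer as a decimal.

L_4 = 0.
R_4 = 8.
L_4 − R_4 = -8.

-8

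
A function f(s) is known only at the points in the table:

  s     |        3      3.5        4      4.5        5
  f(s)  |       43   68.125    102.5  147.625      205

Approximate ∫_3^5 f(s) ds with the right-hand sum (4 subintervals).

Δs = 0.5.
Sum = 0.5·[68.125 + 102.5 + 147.625 + 205] = 261.625.

261.625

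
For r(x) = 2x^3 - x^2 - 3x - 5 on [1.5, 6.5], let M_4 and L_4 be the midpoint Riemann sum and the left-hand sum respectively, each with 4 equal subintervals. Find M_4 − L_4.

259.765625

M_4 = 699.609375.
L_4 = 439.84375.
M_4 − L_4 = 259.765625.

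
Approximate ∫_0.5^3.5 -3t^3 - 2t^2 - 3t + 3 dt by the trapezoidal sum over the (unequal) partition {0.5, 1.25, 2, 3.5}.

-166.91015625

Subinterval widths: 0.75, 0.75, 1.5.
f(0.5) = 0.625, f(1.25) = -9.734375, f(2) = -35, f(3.5) = -160.625.
On each subinterval the trapezoid contributes (Δt_i/2)·[f(t_{i-1}) + f(t_i)].
Sum = -166.91015625.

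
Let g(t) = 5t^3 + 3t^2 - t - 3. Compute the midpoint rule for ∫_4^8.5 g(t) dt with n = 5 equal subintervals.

Δt = (8.5 − 4)/5 = 0.9.
Midpoints: 4.45, 5.35, 6.25, 7.15, 8.05.
g(4.45) = 492.563125, g(5.35) = 843.169375, g(6.25) = 1328.640625, g(7.15) = 1970.846875, g(8.05) = 2791.658125.
Sum = Δt · [g(4.45) + g(5.35) + g(6.25) + g(7.15) + g(8.05)].
Sum = 6684.1903125.

6684.1903125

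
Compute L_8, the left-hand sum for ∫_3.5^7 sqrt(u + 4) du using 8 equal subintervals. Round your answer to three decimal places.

Δu = (7 − 3.5)/8 = 0.4375.
Left endpoints: 3.5, 3.9375, 4.375, 4.8125, 5.25, 5.6875, 6.125, 6.5625.
f(3.5) ≈ 2.739, f(3.9375) ≈ 2.817, f(4.375) ≈ 2.894, f(4.8125) ≈ 2.969, f(5.25) ≈ 3.041, f(5.6875) ≈ 3.112, f(6.125) ≈ 3.182, f(6.5625) ≈ 3.250.
Sum = Δu · [f(3.5) + f(3.9375) + f(4.375) + ...].
Sum ≈ 10.502.

10.502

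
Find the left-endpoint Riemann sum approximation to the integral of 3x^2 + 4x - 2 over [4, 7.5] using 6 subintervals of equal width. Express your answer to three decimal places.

Δx = (7.5 − 4)/6 = 7/12.
Left endpoints: 4, 55/12, 31/6, 5.75, 19/3, 83/12.
f(4) = 62, f(55/12) = 3809/48, f(31/6) = 98.75, f(5.75) = 120.1875, f(19/3) = 431/3, f(83/12) = 169.1875.
Sum = Δx · [f(4) + f(55/12) + f(31/6) + ...].
Sum ≈ 392.668.

392.668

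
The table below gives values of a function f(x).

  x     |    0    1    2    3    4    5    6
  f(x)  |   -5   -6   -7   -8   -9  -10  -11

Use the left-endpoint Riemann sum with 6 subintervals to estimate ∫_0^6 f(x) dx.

-45

Δx = 1.
Sum = 1·[(-5) + (-6) + (-7) + (-8) + (-9) + (-10)] = -45.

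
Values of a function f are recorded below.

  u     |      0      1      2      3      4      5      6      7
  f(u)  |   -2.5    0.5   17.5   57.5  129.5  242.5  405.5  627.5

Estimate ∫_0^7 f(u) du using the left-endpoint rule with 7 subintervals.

Δu = 1.
Sum = 1·[(-2.5) + 0.5 + 17.5 + 57.5 + 129.5 + 242.5 + 405.5] = 850.5.

850.5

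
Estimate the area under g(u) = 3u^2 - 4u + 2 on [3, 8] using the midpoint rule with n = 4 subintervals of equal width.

Δu = (8 − 3)/4 = 1.25.
Midpoints: 3.625, 4.875, 6.125, 7.375.
g(3.625) = 26.921875, g(4.875) = 53.796875, g(6.125) = 90.046875, g(7.375) = 135.671875.
Sum = Δu · [g(3.625) + g(4.875) + g(6.125) + g(7.375)].
Sum = 383.046875.

383.046875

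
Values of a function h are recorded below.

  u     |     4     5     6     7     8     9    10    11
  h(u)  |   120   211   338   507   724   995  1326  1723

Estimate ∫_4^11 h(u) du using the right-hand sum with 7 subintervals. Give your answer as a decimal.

5824

Δu = 1.
Sum = 1·[211 + 338 + 507 + 724 + 995 + 1326 + 1723] = 5824.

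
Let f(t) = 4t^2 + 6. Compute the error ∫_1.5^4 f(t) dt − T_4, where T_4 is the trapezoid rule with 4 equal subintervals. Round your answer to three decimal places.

-0.651

Exact integral: ∫_1.5^4 f(t) dt ≈ 95.83333.
T_4 = 96.484375.
Error ≈ 95.83333 − 96.484375 ≈ -0.651.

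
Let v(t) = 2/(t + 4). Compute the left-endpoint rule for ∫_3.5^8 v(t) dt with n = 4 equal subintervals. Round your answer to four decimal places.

Δt = (8 − 3.5)/4 = 1.125.
Left endpoints: 3.5, 4.625, 5.75, 6.875.
v(3.5) = 4/15, v(4.625) = 16/69, v(5.75) = 8/39, v(6.875) = 16/87.
Sum = Δt · [v(3.5) + v(4.625) + v(5.75) + v(6.875)].
Sum ≈ 0.9985.

0.9985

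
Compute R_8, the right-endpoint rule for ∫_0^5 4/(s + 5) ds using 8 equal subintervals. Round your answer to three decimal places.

2.651

Δs = (5 − 0)/8 = 0.625.
Right endpoints: 0.625, 1.25, 1.875, 2.5, 3.125, 3.75, 4.375, 5.
f(0.625) = 32/45, f(1.25) = 0.64, f(1.875) = 32/55, f(2.5) = 8/15, f(3.125) = 32/65, f(3.75) = 16/35, f(4.375) = 32/75, f(5) = 0.4.
Sum = Δs · [f(0.625) + f(1.25) + f(1.875) + ...].
Sum ≈ 2.651.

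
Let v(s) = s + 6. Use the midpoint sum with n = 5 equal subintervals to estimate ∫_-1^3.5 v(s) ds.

32.625

Δs = (3.5 − (-1))/5 = 0.9.
Midpoints: -0.55, 0.35, 1.25, 2.15, 3.05.
v(-0.55) = 5.45, v(0.35) = 6.35, v(1.25) = 7.25, v(2.15) = 8.15, v(3.05) = 9.05.
Sum = Δs · [v(-0.55) + v(0.35) + v(1.25) + v(2.15) + v(3.05)].
Sum = 32.625.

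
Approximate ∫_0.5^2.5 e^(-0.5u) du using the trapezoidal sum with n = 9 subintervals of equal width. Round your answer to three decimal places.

Δu = (2.5 − 0.5)/9 = 2/9.
f(0.5) ≈ 0.779, f(13/18) ≈ 0.697, f(17/18) ≈ 0.624, f(7/6) ≈ 0.558, f(25/18) ≈ 0.499, f(29/18) ≈ 0.447, f(11/6) ≈ 0.400, f(37/18) ≈ 0.358, f(41/18) ≈ 0.320, f(2.5) ≈ 0.287.
T_9 = (Δu/2)·[f(u_0) + 2f(u_1) + ... + 2f(u_{8}) + f(u_9)].
Sum ≈ 0.986.

0.986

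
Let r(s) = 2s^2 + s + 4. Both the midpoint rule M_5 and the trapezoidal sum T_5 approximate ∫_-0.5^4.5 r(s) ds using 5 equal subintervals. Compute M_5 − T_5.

-2.5

M_5 = 90.
T_5 = 92.5.
M_5 − T_5 = -2.5.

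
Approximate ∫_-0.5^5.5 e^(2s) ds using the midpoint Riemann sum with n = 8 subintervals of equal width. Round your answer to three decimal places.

Δs = (5.5 − (-0.5))/8 = 0.75.
Midpoints: -0.125, 0.625, 1.375, 2.125, 2.875, 3.625, 4.375, 5.125.
f(-0.125) ≈ 0.779, f(0.625) ≈ 3.490, f(1.375) ≈ 15.643, f(2.125) ≈ 70.105, f(2.875) ≈ 314.191, f(3.625) ≈ 1408.105, f(4.375) ≈ 6310.688, f(5.125) ≈ 28282.542.
Sum = Δs · [f(-0.125) + f(0.625) + f(1.375) + ...].
Sum ≈ 27304.157.

27304.157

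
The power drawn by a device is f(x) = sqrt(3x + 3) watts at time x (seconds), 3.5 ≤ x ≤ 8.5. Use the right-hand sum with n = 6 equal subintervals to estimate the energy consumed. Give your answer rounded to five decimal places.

23.47415

Δx = (8.5 − 3.5)/6 = 5/6.
Right endpoints: 13/3, 31/6, 6, 41/6, 23/3, 8.5.
f(13/3) ≈ 4.00000, f(31/6) ≈ 4.30116, f(6) ≈ 4.58258, f(41/6) ≈ 4.84768, f(23/3) ≈ 5.09902, f(8.5) ≈ 5.33854.
Sum = Δx · [f(13/3) + f(31/6) + f(6) + ...].
Sum ≈ 23.47415.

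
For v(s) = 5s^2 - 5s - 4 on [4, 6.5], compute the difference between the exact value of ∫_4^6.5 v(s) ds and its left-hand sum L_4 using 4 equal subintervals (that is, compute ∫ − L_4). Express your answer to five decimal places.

Exact integral: ∫_4^6.5 v(s) ds ≈ 275.4166667.
L_4 = 239.12109375.
Error ≈ 275.4166667 − 239.12109375 ≈ 36.29557.

36.29557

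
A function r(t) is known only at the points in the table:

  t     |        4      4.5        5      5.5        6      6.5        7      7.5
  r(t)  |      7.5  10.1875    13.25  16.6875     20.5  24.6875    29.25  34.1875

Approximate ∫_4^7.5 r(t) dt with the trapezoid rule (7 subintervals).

Δt = 0.5.
T_7 = (0.5/2)·[7.5 + 2·10.1875 + 2·13.25 + 2·16.6875 + 2·20.5 + 2·24.6875 + 2·29.25 + 34.1875] = 67.703125.

67.703125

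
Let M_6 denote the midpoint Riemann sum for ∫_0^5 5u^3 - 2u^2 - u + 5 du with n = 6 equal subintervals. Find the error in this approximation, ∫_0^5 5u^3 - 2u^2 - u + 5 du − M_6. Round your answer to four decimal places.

Exact integral: ∫_0^5 f(u) du ≈ 710.416667.
M_6 ≈ 700.144676.
Error ≈ 710.416667 − 700.144676 ≈ 10.2720.

10.2720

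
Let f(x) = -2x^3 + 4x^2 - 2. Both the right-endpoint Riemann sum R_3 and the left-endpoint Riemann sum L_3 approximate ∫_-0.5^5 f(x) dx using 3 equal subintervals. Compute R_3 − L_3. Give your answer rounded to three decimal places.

-277.292

R_3 ≈ -324.55093.
L_3 ≈ -47.25926.
R_3 − L_3 ≈ -277.292.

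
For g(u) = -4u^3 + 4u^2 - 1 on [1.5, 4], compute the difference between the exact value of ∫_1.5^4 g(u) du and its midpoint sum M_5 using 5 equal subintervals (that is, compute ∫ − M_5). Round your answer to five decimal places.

Exact integral: ∫_1.5^4 g(u) du ≈ -172.6041667.
M_5 = -171.09375.
Error ≈ -172.6041667 − (-171.09375) ≈ -1.51042.

-1.51042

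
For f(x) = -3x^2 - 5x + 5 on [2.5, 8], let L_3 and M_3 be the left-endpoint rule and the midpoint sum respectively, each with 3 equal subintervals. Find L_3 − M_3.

170.15625

L_3 ≈ -438.47222.
M_3 ≈ -608.62847.
L_3 − M_3 = 170.15625.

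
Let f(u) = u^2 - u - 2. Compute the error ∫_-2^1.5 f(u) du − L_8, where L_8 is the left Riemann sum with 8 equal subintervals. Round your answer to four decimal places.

Exact integral: ∫_-2^1.5 f(u) du ≈ -2.333333.
L_8 ≈ -1.073242.
Error ≈ -2.333333 − (-1.073242) ≈ -1.2601.

-1.2601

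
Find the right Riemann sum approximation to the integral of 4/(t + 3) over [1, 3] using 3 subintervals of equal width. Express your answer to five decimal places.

1.51587

Δt = (3 − 1)/3 = 2/3.
Right endpoints: 5/3, 7/3, 3.
f(5/3) = 6/7, f(7/3) = 0.75, f(3) = 2/3.
Sum = Δt · [f(5/3) + f(7/3) + f(3)].
Sum ≈ 1.51587.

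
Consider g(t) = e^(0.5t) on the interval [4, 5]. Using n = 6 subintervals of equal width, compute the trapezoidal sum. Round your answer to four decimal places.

9.5924

Δt = (5 − 4)/6 = 1/6.
g(4) ≈ 7.3891, g(25/6) ≈ 8.0312, g(13/3) ≈ 8.7291, g(4.5) ≈ 9.4877, g(14/3) ≈ 10.3123, g(29/6) ≈ 11.2084, g(5) ≈ 12.1825.
T_6 = (Δt/2)·[g(t_0) + 2g(t_1) + ... + 2g(t_{5}) + g(t_6)].
Sum ≈ 9.5924.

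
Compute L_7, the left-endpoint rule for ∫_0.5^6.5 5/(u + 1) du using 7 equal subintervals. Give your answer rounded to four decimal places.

9.3168

Δu = (6.5 − 0.5)/7 = 6/7.
Left endpoints: 0.5, 19/14, 31/14, 43/14, 55/14, 67/14, 79/14.
f(0.5) = 10/3, f(19/14) = 70/33, f(31/14) = 14/9, f(43/14) = 70/57, f(55/14) = 70/69, f(67/14) = 70/81, f(79/14) = 70/93.
Sum = Δu · [f(0.5) + f(19/14) + f(31/14) + ...].
Sum ≈ 9.3168.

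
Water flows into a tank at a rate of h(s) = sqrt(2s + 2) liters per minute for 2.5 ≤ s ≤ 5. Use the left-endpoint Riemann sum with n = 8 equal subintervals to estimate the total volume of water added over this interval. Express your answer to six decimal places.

7.554393

Δs = (5 − 2.5)/8 = 0.3125.
Left endpoints: 2.5, 2.8125, 3.125, 3.4375, 3.75, 4.0625, 4.375, 4.6875.
h(2.5) ≈ 2.645751, h(2.8125) ≈ 2.761340, h(3.125) ≈ 2.872281, h(3.4375) ≈ 2.979094, h(3.75) ≈ 3.082207, h(4.0625) ≈ 3.181981, h(4.375) ≈ 3.278719, h(4.6875) ≈ 3.372684.
Sum = Δs · [h(2.5) + h(2.8125) + h(3.125) + ...].
Sum ≈ 7.554393.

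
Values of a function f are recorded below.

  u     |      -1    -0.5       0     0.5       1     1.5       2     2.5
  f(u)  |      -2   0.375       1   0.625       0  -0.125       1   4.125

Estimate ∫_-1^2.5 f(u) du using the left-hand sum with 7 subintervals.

0.4375

Δu = 0.5.
Sum = 0.5·[(-2) + 0.375 + 1 + 0.625 + 0 + (-0.125) + 1] = 0.4375.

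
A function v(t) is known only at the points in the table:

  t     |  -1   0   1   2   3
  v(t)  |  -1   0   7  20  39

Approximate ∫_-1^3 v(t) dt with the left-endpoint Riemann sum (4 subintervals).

Δt = 1.
Sum = 1·[(-1) + 0 + 7 + 20] = 26.

26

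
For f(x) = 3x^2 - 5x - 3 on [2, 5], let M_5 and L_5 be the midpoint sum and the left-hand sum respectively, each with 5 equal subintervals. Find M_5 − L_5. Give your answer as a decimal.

M_5 = 55.23.
L_5 = 41.64.
M_5 − L_5 = 13.59.

13.59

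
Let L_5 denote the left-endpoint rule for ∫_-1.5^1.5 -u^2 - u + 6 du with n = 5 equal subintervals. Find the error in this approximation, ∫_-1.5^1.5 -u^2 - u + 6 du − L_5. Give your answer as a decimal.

-0.72

Exact integral: ∫_-1.5^1.5 f(u) du = 15.75.
L_5 = 16.47.
Error = 15.75 − 16.47 = -0.72.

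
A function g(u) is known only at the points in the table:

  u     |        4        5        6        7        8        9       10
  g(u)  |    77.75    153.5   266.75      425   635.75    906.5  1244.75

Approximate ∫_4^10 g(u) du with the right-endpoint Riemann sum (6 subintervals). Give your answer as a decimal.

3632.25

Δu = 1.
Sum = 1·[153.5 + 266.75 + 425 + 635.75 + 906.5 + 1244.75] = 3632.25.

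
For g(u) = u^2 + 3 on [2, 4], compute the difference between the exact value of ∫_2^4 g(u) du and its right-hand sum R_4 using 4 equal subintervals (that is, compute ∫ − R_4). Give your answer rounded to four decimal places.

-3.0833

Exact integral: ∫_2^4 g(u) du ≈ 24.666667.
R_4 = 27.75.
Error ≈ 24.666667 − 27.75 ≈ -3.0833.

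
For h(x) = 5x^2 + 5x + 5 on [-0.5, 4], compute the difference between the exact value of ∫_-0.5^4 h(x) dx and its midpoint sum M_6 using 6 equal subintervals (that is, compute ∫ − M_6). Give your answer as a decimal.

Exact integral: ∫_-0.5^4 h(x) dx = 168.75.
M_6 = 167.6953125.
Error = 168.75 − 167.6953125 = 1.0546875.

1.0546875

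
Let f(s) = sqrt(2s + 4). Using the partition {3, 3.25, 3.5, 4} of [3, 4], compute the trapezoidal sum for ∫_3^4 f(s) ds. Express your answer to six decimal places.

3.315137

Subinterval widths: 0.25, 0.25, 0.5.
f(3) ≈ 3.162278, f(3.25) ≈ 3.240370, f(3.5) ≈ 3.316625, f(4) ≈ 3.464102.
On each subinterval the trapezoid contributes (Δs_i/2)·[f(s_{i-1}) + f(s_i)].
Sum ≈ 3.315137.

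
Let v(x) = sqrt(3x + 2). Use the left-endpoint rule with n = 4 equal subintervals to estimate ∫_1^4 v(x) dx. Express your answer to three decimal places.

Δx = (4 − 1)/4 = 0.75.
Left endpoints: 1, 1.75, 2.5, 3.25.
v(1) ≈ 2.236, v(1.75) ≈ 2.693, v(2.5) ≈ 3.082, v(3.25) ≈ 3.428.
Sum = Δx · [v(1) + v(1.75) + v(2.5) + v(3.25)].
Sum ≈ 8.579.

8.579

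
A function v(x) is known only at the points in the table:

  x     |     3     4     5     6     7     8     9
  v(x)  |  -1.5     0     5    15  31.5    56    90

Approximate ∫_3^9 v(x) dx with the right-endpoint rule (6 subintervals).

197.5

Δx = 1.
Sum = 1·[0 + 5 + 15 + 31.5 + 56 + 90] = 197.5.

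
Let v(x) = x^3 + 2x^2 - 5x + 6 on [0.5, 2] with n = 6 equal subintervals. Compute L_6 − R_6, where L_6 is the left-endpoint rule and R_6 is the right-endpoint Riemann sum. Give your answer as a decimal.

L_6 = 7.96484375.
R_6 = 9.93359375.
L_6 − R_6 = -1.96875.

-1.96875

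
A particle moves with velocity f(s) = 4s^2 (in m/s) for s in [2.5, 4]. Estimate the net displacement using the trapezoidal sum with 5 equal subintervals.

Δs = (4 − 2.5)/5 = 0.3.
f(2.5) = 25, f(2.8) = 31.36, f(3.1) = 38.44, f(3.4) = 46.24, f(3.7) = 54.76, f(4) = 64.
T_5 = (Δs/2)·[f(s_0) + 2f(s_1) + ... + 2f(s_{4}) + f(s_5)].
Sum = 64.59.

64.59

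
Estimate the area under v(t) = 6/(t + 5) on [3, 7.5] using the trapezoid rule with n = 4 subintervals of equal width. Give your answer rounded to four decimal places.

Δt = (7.5 − 3)/4 = 1.125.
v(3) = 0.75, v(4.125) = 48/73, v(5.25) = 24/41, v(6.375) = 48/91, v(7.5) = 0.48.
T_4 = (Δt/2)·[v(t_0) + 2v(t_1) + 2v(t_2) + 2v(t_3) + v(t_4)].
Sum ≈ 2.6835.

2.6835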